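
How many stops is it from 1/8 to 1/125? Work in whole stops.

4 stops

1/8 → 1/15 → 1/30 → 1/60 → 1/125 — count the steps: 4 stops.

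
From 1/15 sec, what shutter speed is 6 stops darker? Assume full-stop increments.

Shutter speed: 1/15 → 1/30 → 1/60 → 1/125 → 1/250 → 1/500 → 1/1000 — 6 stops shorter (darker).

1/1000s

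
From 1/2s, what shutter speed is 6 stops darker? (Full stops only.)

Shutter speed: 1/2 → 1/4 → 1/8 → 1/15 → 1/30 → 1/60 → 1/125 — 6 stops shorter (darker).

1/125s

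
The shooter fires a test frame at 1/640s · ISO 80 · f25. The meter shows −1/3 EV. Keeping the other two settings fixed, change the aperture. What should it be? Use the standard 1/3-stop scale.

Underexposed by 1/3 stop → need 1/3 stop brighter.
Aperture: f/25 → f/22.

f/22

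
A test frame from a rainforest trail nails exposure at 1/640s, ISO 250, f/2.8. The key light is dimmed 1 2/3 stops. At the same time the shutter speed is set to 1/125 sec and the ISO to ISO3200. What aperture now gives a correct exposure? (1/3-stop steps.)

Scene light: 1 2/3 stops darker.
Shutter speed: 1/640 → 1/500 → 1/400 → 1/320 → 1/250 → 1/200 → 1/160 → 1/125 — 2 1/3 stops longer (brighter).
ISO: 250 → 320 → 400 → 500 → 640 → 800 → 1000 → 1250 → 1600 → 2000 → 2500 → 3200 — 3 2/3 stops raised (brighter).
Net so far: 4 1/3 stops brighter. Aperture: f/2.8 → f/3.2 → f/3.5 → f/4 → f/4.5 → f/5 → f/5.6 → f/6.3 → f/7.1 → f/8 → f/9 → f/10 → f/11 → f/13.

f/13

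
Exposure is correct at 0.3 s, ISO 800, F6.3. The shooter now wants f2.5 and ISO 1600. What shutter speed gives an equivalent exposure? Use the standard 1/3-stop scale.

Aperture: f/6.3 → f/5.6 → f/5 → f/4.5 → f/4 → f/3.5 → f/3.2 → f/2.8 → f/2.5 — 2 2/3 stops opened up (brighter).
ISO: 800 → 1000 → 1250 → 1600 — 1 stop higher (brighter).
Net change so far: 3 2/3 stops brighter. Offset with the shutter speed: 0.3 → 1/4 → 1/5 → 1/6 → 1/8 → 1/10 → 1/13 → 1/15 → 1/20 → 1/25 → 1/30 → 1/40.

1/40s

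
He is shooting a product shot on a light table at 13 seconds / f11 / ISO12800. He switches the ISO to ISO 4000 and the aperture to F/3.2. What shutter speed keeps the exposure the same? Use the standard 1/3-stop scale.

3.2 s

ISO: 12800 → 10000 → 8000 → 6400 → 5000 → 4000 — 1 2/3 stops dropped (darker).
Aperture: f/11 → f/10 → f/9 → f/8 → f/7.1 → f/6.3 → f/5.6 → f/5 → f/4.5 → f/4 → f/3.5 → f/3.2 — 3 2/3 stops wider (brighter).
Net change so far: 2 stops brighter. Offset with the shutter speed: 13 → 10 → 8 → 6 → 5 → 4 → 3.2.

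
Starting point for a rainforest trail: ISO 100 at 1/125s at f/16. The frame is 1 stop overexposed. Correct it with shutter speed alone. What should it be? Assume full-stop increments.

Overexposed by 1 stop → need 1 stop darker.
Shutter speed: 1/125 → 1/250.

1/250s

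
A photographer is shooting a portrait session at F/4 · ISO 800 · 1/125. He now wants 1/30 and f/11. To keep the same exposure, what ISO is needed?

Shutter speed: 1/125 → 1/60 → 1/30 — 2 stops longer (brighter).
Aperture: f/4 → f/5.6 → f/8 → f/11 — 3 stops smaller aperture (darker).
Net change so far: 1 stop darker. Offset with the ISO: 800 → 1600.

ISO 1600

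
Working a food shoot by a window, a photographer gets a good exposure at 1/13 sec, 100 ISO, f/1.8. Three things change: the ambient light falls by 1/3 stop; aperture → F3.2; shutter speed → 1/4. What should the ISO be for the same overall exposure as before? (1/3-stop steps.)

ISO 125

Scene light: 1/3 stop darker.
Aperture: f/1.8 → f/2 → f/2.2 → f/2.5 → f/2.8 → f/3.2 — 1 2/3 stops stopped down (darker).
Shutter speed: 1/13 → 1/10 → 1/8 → 1/6 → 1/5 → 1/4 — 1 2/3 stops longer (brighter).
Net so far: 1/3 stop darker. ISO: 100 → 125.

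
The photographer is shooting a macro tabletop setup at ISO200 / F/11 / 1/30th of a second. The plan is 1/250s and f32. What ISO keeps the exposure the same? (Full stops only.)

ISO 12800

Shutter speed: 1/30 → 1/60 → 1/125 → 1/250 — 3 stops shorter (darker).
Aperture: f/11 → f/16 → f/22 → f/32 — 3 stops narrower (darker).
Net change so far: 6 stops darker. Offset with the ISO: 200 → 400 → 800 → 1600 → 3200 → 6400 → 12800.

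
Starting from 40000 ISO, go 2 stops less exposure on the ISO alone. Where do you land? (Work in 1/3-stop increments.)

ISO: 40000 → 32000 → 25600 → 20000 → 16000 → 12800 → 10000 — 2 stops lower (darker).

ISO 10000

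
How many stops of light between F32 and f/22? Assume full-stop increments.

f/32 → f/22 — count the steps: 1 stop.

1 stop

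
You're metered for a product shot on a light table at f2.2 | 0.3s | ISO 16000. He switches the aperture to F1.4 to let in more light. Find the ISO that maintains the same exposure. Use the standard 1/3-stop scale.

ISO 6400

Aperture: f/2.2 → f/2 → f/1.8 → f/1.6 → f/1.4 — 1 1/3 stops wider (brighter).
Need 1 1/3 stops darker from the ISO: 16000 → 12800 → 10000 → 8000 → 6400.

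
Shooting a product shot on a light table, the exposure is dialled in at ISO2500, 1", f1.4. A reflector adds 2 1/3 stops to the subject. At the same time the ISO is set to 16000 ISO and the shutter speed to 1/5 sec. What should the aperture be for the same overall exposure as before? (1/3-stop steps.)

Scene light: 2 1/3 stops brighter.
ISO: 2500 → 3200 → 4000 → 5000 → 6400 → 8000 → 10000 → 12800 → 16000 — 2 2/3 stops higher (brighter).
Shutter speed: 1 → 0.8 → 0.6 → 0.5 → 0.4 → 0.3 → 1/4 → 1/5 — 2 1/3 stops shorter (darker).
Net so far: 2 2/3 stops brighter. Aperture: f/1.4 → f/1.6 → f/1.8 → f/2 → f/2.2 → f/2.5 → f/2.8 → f/3.2 → f/3.5.

f/3.5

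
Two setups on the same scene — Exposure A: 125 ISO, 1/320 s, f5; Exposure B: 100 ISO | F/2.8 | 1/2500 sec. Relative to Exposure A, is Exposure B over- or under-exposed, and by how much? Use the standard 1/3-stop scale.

Aperture: f/5 → f/4.5 → f/4 → f/3.5 → f/3.2 → f/2.8 — 1 2/3 stops opened up (brighter).
Shutter speed: 1/320 → 1/400 → 1/500 → 1/640 → 1/800 → 1/1000 → 1/1250 → 1/1600 → 1/2000 → 1/2500 — 3 stops faster (darker).
ISO: 125 → 100 — 1/3 stop dropped (darker).
Net: +1 2/3 −3 −1/3 = −1 2/3 stops.

1 2/3 stops darker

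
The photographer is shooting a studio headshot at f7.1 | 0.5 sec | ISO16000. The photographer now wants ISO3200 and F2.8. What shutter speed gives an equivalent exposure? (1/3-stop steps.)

0.4 s

ISO: 16000 → 12800 → 10000 → 8000 → 6400 → 5000 → 4000 → 3200 — 2 1/3 stops lower (darker).
Aperture: f/7.1 → f/6.3 → f/5.6 → f/5 → f/4.5 → f/4 → f/3.5 → f/3.2 → f/2.8 — 2 2/3 stops wider (brighter).
Net change so far: 1/3 stop brighter. Offset with the shutter speed: 0.5 → 0.4.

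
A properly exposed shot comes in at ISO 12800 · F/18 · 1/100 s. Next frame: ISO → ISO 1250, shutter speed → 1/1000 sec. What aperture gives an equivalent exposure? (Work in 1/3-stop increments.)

ISO: 12800 → 10000 → 8000 → 6400 → 5000 → 4000 → 3200 → 2500 → 2000 → 1600 → 1250 — 3 1/3 stops lower (darker).
Shutter speed: 1/100 → 1/125 → 1/160 → 1/200 → 1/250 → 1/320 → 1/400 → 1/500 → 1/640 → 1/800 → 1/1000 — 3 1/3 stops shorter (darker).
Net change so far: 6 2/3 stops darker. Offset with the aperture: f/18 → f/16 → f/14 → f/13 → f/11 → f/10 → f/9 → f/8 → f/7.1 → f/6.3 → f/5.6 → f/5 → f/4.5 → f/4 → f/3.5 → f/3.2 → f/2.8 → f/2.5 → f/2.2 → f/2 → f/1.8.

f/1.8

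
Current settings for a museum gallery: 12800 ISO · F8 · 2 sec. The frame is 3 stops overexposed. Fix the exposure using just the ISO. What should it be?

Overexposed by 3 stops → need 3 stops darker.
ISO: 12800 → 6400 → 3200 → 1600.

ISO 1600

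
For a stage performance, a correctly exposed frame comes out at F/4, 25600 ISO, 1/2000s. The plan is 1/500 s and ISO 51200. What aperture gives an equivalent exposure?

f/11

Shutter speed: 1/2000 → 1/1000 → 1/500 — 2 stops longer (brighter).
ISO: 25600 → 51200 — 1 stop higher (brighter).
Net change so far: 3 stops brighter. Offset with the aperture: f/4 → f/5.6 → f/8 → f/11.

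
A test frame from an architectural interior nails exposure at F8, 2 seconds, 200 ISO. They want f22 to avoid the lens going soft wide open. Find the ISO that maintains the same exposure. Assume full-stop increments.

ISO 1600

Aperture: f/8 → f/11 → f/16 → f/22 — 3 stops smaller aperture (darker).
Need 3 stops brighter from the ISO: 200 → 400 → 800 → 1600.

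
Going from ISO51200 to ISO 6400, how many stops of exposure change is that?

51200 → 25600 → 12800 → 6400 — count the steps: 3 stops.

3 stops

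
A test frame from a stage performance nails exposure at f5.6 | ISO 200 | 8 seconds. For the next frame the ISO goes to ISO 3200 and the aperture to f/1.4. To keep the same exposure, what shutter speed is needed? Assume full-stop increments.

ISO: 200 → 400 → 800 → 1600 → 3200 — 4 stops higher (brighter).
Aperture: f/5.6 → f/4 → f/2.8 → f/2 → f/1.4 — 4 stops opened up (brighter).
Net change so far: 8 stops brighter. Offset with the shutter speed: 8 → 4 → 2 → 1 → 1/2 → 1/4 → 1/8 → 1/15 → 1/30.

1/30s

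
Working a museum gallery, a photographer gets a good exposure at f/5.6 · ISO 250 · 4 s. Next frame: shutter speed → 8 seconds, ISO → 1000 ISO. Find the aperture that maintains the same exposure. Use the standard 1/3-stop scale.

Shutter speed: 4 → 5 → 6 → 8 — 1 stop longer (brighter).
ISO: 250 → 320 → 400 → 500 → 640 → 800 → 1000 — 2 stops raised (brighter).
Net change so far: 3 stops brighter. Offset with the aperture: f/5.6 → f/6.3 → f/7.1 → f/8 → f/9 → f/10 → f/11 → f/13 → f/14 → f/16.

f/16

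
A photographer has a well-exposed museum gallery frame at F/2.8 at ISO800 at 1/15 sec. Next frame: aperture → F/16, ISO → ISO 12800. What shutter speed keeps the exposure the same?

Aperture: f/2.8 → f/4 → f/5.6 → f/8 → f/11 → f/16 — 5 stops narrower (darker).
ISO: 800 → 1600 → 3200 → 6400 → 12800 — 4 stops higher (brighter).
Net change so far: 1 stop darker. Offset with the shutter speed: 1/15 → 1/8.

1/8s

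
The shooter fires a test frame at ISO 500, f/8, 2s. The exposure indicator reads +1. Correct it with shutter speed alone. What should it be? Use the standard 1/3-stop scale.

1 s

Overexposed by 1 stop → need 1 stop darker.
Shutter speed: 2 → 1.6 → 1.3 → 1.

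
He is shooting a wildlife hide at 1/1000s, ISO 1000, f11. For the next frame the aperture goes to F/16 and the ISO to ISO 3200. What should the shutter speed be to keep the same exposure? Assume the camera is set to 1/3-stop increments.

Aperture: f/11 → f/13 → f/14 → f/16 — 1 stop narrower (darker).
ISO: 1000 → 1250 → 1600 → 2000 → 2500 → 3200 — 1 2/3 stops higher (brighter).
Net change so far: 2/3 stop brighter. Offset with the shutter speed: 1/1000 → 1/1250 → 1/1600.

1/1600s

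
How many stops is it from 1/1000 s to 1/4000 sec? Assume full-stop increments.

2 stops

1/1000 → 1/2000 → 1/4000 — count the steps: 2 stops.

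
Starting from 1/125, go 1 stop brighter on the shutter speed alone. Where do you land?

Shutter speed: 1/125 → 1/60 — 1 stop longer (brighter).

1/60s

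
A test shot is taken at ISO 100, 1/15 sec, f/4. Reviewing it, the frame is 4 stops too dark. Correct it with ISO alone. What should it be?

ISO 1600

Underexposed by 4 stops → need 4 stops brighter.
ISO: 100 → 200 → 400 → 800 → 1600.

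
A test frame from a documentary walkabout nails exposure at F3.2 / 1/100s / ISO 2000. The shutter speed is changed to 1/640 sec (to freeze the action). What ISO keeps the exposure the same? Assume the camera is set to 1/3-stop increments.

ISO 12800

Shutter speed: 1/100 → 1/125 → 1/160 → 1/200 → 1/250 → 1/320 → 1/400 → 1/500 → 1/640 — 2 2/3 stops shorter (darker).
Need 2 2/3 stops brighter from the ISO: 2000 → 2500 → 3200 → 4000 → 5000 → 6400 → 8000 → 10000 → 12800.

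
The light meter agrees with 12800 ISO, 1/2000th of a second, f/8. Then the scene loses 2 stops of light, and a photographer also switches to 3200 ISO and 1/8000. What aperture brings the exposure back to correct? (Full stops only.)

f/1.0

Scene light: 2 stops darker.
ISO: 12800 → 6400 → 3200 — 2 stops dropped (darker).
Shutter speed: 1/2000 → 1/4000 → 1/8000 — 2 stops shorter (darker).
Net so far: 6 stops darker. Aperture: f/8 → f/5.6 → f/4 → f/2.8 → f/2 → f/1.4 → f/1.0.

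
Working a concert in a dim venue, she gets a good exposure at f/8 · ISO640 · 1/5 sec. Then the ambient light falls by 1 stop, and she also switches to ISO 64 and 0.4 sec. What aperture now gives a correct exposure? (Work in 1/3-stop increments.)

Scene light: 1 stop darker.
ISO: 640 → 500 → 400 → 320 → 250 → 200 → 160 → 125 → 100 → 80 → 64 — 3 1/3 stops lower (darker).
Shutter speed: 1/5 → 1/4 → 0.3 → 0.4 — 1 stop slower (brighter).
Net so far: 3 1/3 stops darker. Aperture: f/8 → f/7.1 → f/6.3 → f/5.6 → f/5 → f/4.5 → f/4 → f/3.5 → f/3.2 → f/2.8 → f/2.5.

f/2.5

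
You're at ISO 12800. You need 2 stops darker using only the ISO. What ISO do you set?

ISO 3200

ISO: 12800 → 6400 → 3200 — 2 stops dropped (darker).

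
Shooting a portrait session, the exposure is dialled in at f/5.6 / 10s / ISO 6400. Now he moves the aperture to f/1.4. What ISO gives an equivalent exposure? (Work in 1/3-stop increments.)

Aperture: f/5.6 → f/5 → f/4.5 → f/4 → f/3.5 → f/3.2 → f/2.8 → f/2.5 → f/2.2 → f/2 → f/1.8 → f/1.6 → f/1.4 — 4 stops wider (brighter).
Need 4 stops darker from the ISO: 6400 → 5000 → 4000 → 3200 → 2500 → 2000 → 1600 → 1250 → 1000 → 800 → 640 → 500 → 400.

ISO 400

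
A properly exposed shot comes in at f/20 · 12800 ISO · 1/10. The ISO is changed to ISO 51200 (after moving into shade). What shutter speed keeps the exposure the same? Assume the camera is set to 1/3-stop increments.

ISO: 12800 → 16000 → 20000 → 25600 → 32000 → 40000 → 51200 — 2 stops raised (brighter).
Need 2 stops darker from the shutter speed: 1/10 → 1/13 → 1/15 → 1/20 → 1/25 → 1/30 → 1/40.

1/40s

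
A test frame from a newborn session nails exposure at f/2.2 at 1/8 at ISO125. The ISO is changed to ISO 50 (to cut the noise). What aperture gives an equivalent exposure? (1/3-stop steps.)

f/1.4

ISO: 125 → 100 → 80 → 64 → 50 — 1 1/3 stops lower (darker).
Need 1 1/3 stops brighter from the aperture: f/2.2 → f/2 → f/1.8 → f/1.6 → f/1.4.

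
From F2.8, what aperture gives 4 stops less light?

Aperture: f/2.8 → f/4 → f/5.6 → f/8 → f/11 — 4 stops narrower (darker).

f/11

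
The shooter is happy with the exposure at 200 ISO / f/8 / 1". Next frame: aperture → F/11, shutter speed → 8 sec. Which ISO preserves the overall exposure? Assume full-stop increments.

Aperture: f/8 → f/11 — 1 stop smaller aperture (darker).
Shutter speed: 1 → 2 → 4 → 8 — 3 stops longer (brighter).
Net change so far: 2 stops brighter. Offset with the ISO: 200 → 100 → 50.

ISO 50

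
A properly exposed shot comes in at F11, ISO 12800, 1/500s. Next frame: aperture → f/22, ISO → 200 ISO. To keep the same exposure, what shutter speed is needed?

1/2s

Aperture: f/11 → f/16 → f/22 — 2 stops narrower (darker).
ISO: 12800 → 6400 → 3200 → 1600 → 800 → 400 → 200 — 6 stops lower (darker).
Net change so far: 8 stops darker. Offset with the shutter speed: 1/500 → 1/250 → 1/125 → 1/60 → 1/30 → 1/15 → 1/8 → 1/4 → 1/2.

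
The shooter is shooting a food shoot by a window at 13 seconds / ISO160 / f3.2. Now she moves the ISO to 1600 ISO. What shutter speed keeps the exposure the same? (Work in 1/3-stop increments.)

ISO: 160 → 200 → 250 → 320 → 400 → 500 → 640 → 800 → 1000 → 1250 → 1600 — 3 1/3 stops higher (brighter).
Need 3 1/3 stops darker from the shutter speed: 13 → 10 → 8 → 6 → 5 → 4 → 3.2 → 2.5 → 2 → 1.6 → 1.3.

1.3 s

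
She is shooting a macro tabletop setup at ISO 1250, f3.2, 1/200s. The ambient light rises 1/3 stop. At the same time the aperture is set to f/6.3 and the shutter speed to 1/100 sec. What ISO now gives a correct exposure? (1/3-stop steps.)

ISO 2000

Scene light: 1/3 stop brighter.
Aperture: f/3.2 → f/3.5 → f/4 → f/4.5 → f/5 → f/5.6 → f/6.3 — 2 stops narrower (darker).
Shutter speed: 1/200 → 1/160 → 1/125 → 1/100 — 1 stop slower (brighter).
Net so far: 2/3 stop darker. ISO: 1250 → 1600 → 2000.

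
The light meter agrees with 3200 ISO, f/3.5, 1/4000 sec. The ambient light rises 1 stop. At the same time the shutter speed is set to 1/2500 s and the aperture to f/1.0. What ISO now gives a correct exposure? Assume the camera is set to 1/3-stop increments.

ISO 80

Scene light: 1 stop brighter.
Shutter speed: 1/4000 → 1/3200 → 1/2500 — 2/3 stop slower (brighter).
Aperture: f/3.5 → f/3.2 → f/2.8 → f/2.5 → f/2.2 → f/2 → f/1.8 → f/1.6 → f/1.4 → f/1.2 → f/1.1 → f/1.0 — 3 2/3 stops wider (brighter).
Net so far: 5 1/3 stops brighter. ISO: 3200 → 2500 → 2000 → 1600 → 1250 → 1000 → 800 → 640 → 500 → 400 → 320 → 250 → 200 → 160 → 125 → 100 → 80.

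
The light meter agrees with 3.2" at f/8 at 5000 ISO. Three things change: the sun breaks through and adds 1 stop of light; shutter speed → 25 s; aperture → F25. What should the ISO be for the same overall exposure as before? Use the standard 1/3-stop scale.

ISO 3200

Scene light: 1 stop brighter.
Shutter speed: 3.2 → 4 → 5 → 6 → 8 → 10 → 13 → 15 → 20 → 25 — 3 stops slower (brighter).
Aperture: f/8 → f/9 → f/10 → f/11 → f/13 → f/14 → f/16 → f/18 → f/20 → f/22 → f/25 — 3 1/3 stops stopped down (darker).
Net so far: 2/3 stop brighter. ISO: 5000 → 4000 → 3200.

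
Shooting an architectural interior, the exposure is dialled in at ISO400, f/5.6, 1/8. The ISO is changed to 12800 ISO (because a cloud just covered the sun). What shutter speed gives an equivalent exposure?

1/250s

ISO: 400 → 800 → 1600 → 3200 → 6400 → 12800 — 5 stops higher (brighter).
Need 5 stops darker from the shutter speed: 1/8 → 1/15 → 1/30 → 1/60 → 1/125 → 1/250.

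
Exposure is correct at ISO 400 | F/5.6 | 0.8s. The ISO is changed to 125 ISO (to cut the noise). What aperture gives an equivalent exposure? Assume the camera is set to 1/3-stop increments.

f/3.2

ISO: 400 → 320 → 250 → 200 → 160 → 125 — 1 2/3 stops lower (darker).
Need 1 2/3 stops brighter from the aperture: f/5.6 → f/5 → f/4.5 → f/4 → f/3.5 → f/3.2.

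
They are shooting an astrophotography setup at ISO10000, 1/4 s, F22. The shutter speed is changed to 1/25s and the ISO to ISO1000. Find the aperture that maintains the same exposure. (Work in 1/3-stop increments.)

Shutter speed: 1/4 → 1/5 → 1/6 → 1/8 → 1/10 → 1/13 → 1/15 → 1/20 → 1/25 — 2 2/3 stops faster (darker).
ISO: 10000 → 8000 → 6400 → 5000 → 4000 → 3200 → 2500 → 2000 → 1600 → 1250 → 1000 — 3 1/3 stops lower (darker).
Net change so far: 6 stops darker. Offset with the aperture: f/22 → f/20 → f/18 → f/16 → f/14 → f/13 → f/11 → f/10 → f/9 → f/8 → f/7.1 → f/6.3 → f/5.6 → f/5 → f/4.5 → f/4 → f/3.5 → f/3.2 → f/2.8.

f/2.8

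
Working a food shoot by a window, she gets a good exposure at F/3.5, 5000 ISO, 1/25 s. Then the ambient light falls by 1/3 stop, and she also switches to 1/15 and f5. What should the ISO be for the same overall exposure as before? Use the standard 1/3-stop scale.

Scene light: 1/3 stop darker.
Shutter speed: 1/25 → 1/20 → 1/15 — 2/3 stop slower (brighter).
Aperture: f/3.5 → f/4 → f/4.5 → f/5 — 1 stop smaller aperture (darker).
Net so far: 2/3 stop darker. ISO: 5000 → 6400 → 8000.

ISO 8000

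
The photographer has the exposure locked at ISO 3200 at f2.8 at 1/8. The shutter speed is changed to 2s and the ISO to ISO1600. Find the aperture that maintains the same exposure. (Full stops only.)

f/8

Shutter speed: 1/8 → 1/4 → 1/2 → 1 → 2 — 4 stops slower (brighter).
ISO: 3200 → 1600 — 1 stop lower (darker).
Net change so far: 3 stops brighter. Offset with the aperture: f/2.8 → f/4 → f/5.6 → f/8.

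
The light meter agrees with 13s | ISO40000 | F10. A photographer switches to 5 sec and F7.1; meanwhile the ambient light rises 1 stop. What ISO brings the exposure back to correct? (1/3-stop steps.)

Scene light: 1 stop brighter.
Shutter speed: 13 → 10 → 8 → 6 → 5 — 1 1/3 stops faster (darker).
Aperture: f/10 → f/9 → f/8 → f/7.1 — 1 stop larger aperture (brighter).
Net so far: 2/3 stop brighter. ISO: 40000 → 32000 → 25600.

ISO 25600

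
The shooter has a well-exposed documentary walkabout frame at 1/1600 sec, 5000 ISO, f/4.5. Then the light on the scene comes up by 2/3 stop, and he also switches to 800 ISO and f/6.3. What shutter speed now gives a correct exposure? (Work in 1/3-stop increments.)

Scene light: 2/3 stop brighter.
ISO: 5000 → 4000 → 3200 → 2500 → 2000 → 1600 → 1250 → 1000 → 800 — 2 2/3 stops dropped (darker).
Aperture: f/4.5 → f/5 → f/5.6 → f/6.3 — 1 stop narrower (darker).
Net so far: 3 stops darker. Shutter speed: 1/1600 → 1/1250 → 1/1000 → 1/800 → 1/640 → 1/500 → 1/400 → 1/320 → 1/250 → 1/200.

1/200s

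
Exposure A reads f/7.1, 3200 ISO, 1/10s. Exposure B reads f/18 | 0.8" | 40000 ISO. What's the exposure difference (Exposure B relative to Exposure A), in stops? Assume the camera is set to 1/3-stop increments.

4 stops brighter

Aperture: f/7.1 → f/8 → f/9 → f/10 → f/11 → f/13 → f/14 → f/16 → f/18 — 2 2/3 stops narrower (darker).
Shutter speed: 1/10 → 1/8 → 1/6 → 1/5 → 1/4 → 0.3 → 0.4 → 0.5 → 0.6 → 0.8 — 3 stops longer (brighter).
ISO: 3200 → 4000 → 5000 → 6400 → 8000 → 10000 → 12800 → 16000 → 20000 → 25600 → 32000 → 40000 — 3 2/3 stops higher (brighter).
Net: −2 2/3 +3 +3 2/3 = +4 stops.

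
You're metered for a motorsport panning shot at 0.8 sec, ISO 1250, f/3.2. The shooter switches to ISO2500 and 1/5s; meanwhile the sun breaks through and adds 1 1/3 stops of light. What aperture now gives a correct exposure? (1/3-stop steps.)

Scene light: 1 1/3 stops brighter.
ISO: 1250 → 1600 → 2000 → 2500 — 1 stop raised (brighter).
Shutter speed: 0.8 → 0.6 → 0.5 → 0.4 → 0.3 → 1/4 → 1/5 — 2 stops shorter (darker).
Net so far: 1/3 stop brighter. Aperture: f/3.2 → f/3.5.

f/3.5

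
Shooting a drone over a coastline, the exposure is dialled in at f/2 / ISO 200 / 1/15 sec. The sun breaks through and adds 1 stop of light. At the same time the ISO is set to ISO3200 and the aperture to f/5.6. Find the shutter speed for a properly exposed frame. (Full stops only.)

Scene light: 1 stop brighter.
ISO: 200 → 400 → 800 → 1600 → 3200 — 4 stops raised (brighter).
Aperture: f/2 → f/2.8 → f/4 → f/5.6 — 3 stops smaller aperture (darker).
Net so far: 2 stops brighter. Shutter speed: 1/15 → 1/30 → 1/60.

1/60s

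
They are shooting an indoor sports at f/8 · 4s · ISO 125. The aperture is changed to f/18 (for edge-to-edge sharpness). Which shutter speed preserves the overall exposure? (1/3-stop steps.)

Aperture: f/8 → f/9 → f/10 → f/11 → f/13 → f/14 → f/16 → f/18 — 2 1/3 stops smaller aperture (darker).
Need 2 1/3 stops brighter from the shutter speed: 4 → 5 → 6 → 8 → 10 → 13 → 15 → 20.

20 s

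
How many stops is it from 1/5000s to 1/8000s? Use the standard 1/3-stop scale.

2/3 stop

1/5000 → 1/6400 → 1/8000 — count the steps: 2 third-stops = 2/3 stop.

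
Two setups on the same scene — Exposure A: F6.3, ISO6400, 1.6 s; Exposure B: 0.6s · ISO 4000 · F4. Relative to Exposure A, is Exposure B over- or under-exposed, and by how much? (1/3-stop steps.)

2/3 stop darker

Aperture: f/6.3 → f/5.6 → f/5 → f/4.5 → f/4 — 1 1/3 stops larger aperture (brighter).
Shutter speed: 1.6 → 1.3 → 1 → 0.8 → 0.6 — 1 1/3 stops shorter (darker).
ISO: 6400 → 5000 → 4000 — 2/3 stop lower (darker).
Net: +1 1/3 −1 1/3 −2/3 = −2/3 stops.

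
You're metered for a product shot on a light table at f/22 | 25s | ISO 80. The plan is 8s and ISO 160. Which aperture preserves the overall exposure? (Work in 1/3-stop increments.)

f/18

Shutter speed: 25 → 20 → 15 → 13 → 10 → 8 — 1 2/3 stops faster (darker).
ISO: 80 → 100 → 125 → 160 — 1 stop higher (brighter).
Net change so far: 2/3 stop darker. Offset with the aperture: f/22 → f/20 → f/18.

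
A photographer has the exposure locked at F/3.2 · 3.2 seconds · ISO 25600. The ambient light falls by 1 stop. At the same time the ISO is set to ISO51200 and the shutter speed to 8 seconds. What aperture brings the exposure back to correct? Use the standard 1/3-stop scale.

Scene light: 1 stop darker.
ISO: 25600 → 32000 → 40000 → 51200 — 1 stop higher (brighter).
Shutter speed: 3.2 → 4 → 5 → 6 → 8 — 1 1/3 stops longer (brighter).
Net so far: 1 1/3 stops brighter. Aperture: f/3.2 → f/3.5 → f/4 → f/4.5 → f/5.

f/5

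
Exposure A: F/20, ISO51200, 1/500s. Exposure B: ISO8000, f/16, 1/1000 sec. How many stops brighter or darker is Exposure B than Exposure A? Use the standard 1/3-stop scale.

3 stops darker

Aperture: f/20 → f/18 → f/16 — 2/3 stop larger aperture (brighter).
Shutter speed: 1/500 → 1/640 → 1/800 → 1/1000 — 1 stop faster (darker).
ISO: 51200 → 40000 → 32000 → 25600 → 20000 → 16000 → 12800 → 10000 → 8000 — 2 2/3 stops lower (darker).
Net: +2/3 −1 −2 2/3 = −3 stops.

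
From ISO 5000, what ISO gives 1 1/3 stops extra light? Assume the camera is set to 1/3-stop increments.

ISO: 5000 → 6400 → 8000 → 10000 → 12800 — 1 1/3 stops higher (brighter).

ISO 12800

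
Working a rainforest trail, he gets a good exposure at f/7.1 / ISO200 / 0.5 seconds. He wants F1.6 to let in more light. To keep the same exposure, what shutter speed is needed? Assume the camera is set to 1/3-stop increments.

1/40s

Aperture: f/7.1 → f/6.3 → f/5.6 → f/5 → f/4.5 → f/4 → f/3.5 → f/3.2 → f/2.8 → f/2.5 → f/2.2 → f/2 → f/1.8 → f/1.6 — 4 1/3 stops opened up (brighter).
Need 4 1/3 stops darker from the shutter speed: 0.5 → 0.4 → 0.3 → 1/4 → 1/5 → 1/6 → 1/8 → 1/10 → 1/13 → 1/15 → 1/20 → 1/25 → 1/30 → 1/40.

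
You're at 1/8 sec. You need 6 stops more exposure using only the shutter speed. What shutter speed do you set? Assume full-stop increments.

8 s

Shutter speed: 1/8 → 1/4 → 1/2 → 1 → 2 → 4 → 8 — 6 stops slower (brighter).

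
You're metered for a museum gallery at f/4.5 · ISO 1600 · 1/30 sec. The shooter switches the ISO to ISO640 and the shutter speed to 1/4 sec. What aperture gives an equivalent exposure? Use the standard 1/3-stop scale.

f/8

ISO: 1600 → 1250 → 1000 → 800 → 640 — 1 1/3 stops dropped (darker).
Shutter speed: 1/30 → 1/25 → 1/20 → 1/15 → 1/13 → 1/10 → 1/8 → 1/6 → 1/5 → 1/4 — 3 stops longer (brighter).
Net change so far: 1 2/3 stops brighter. Offset with the aperture: f/4.5 → f/5 → f/5.6 → f/6.3 → f/7.1 → f/8.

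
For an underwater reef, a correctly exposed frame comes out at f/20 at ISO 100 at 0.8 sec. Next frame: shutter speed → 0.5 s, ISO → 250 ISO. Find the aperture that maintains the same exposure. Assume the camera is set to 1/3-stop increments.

f/25

Shutter speed: 0.8 → 0.6 → 0.5 — 2/3 stop shorter (darker).
ISO: 100 → 125 → 160 → 200 → 250 — 1 1/3 stops raised (brighter).
Net change so far: 2/3 stop brighter. Offset with the aperture: f/20 → f/22 → f/25.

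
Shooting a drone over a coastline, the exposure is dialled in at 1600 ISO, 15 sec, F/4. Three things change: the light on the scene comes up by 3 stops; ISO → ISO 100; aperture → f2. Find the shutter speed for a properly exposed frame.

Scene light: 3 stops brighter.
ISO: 1600 → 800 → 400 → 200 → 100 — 4 stops dropped (darker).
Aperture: f/4 → f/2.8 → f/2 — 2 stops opened up (brighter).
Net so far: 1 stop brighter. Shutter speed: 15 → 8.

8 s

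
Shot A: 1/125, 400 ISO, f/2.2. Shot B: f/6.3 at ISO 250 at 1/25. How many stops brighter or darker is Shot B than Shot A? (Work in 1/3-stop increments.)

1 1/3 stops darker

Aperture: f/2.2 → f/2.5 → f/2.8 → f/3.2 → f/3.5 → f/4 → f/4.5 → f/5 → f/5.6 → f/6.3 — 3 stops smaller aperture (darker).
Shutter speed: 1/125 → 1/100 → 1/80 → 1/60 → 1/50 → 1/40 → 1/30 → 1/25 — 2 1/3 stops longer (brighter).
ISO: 400 → 320 → 250 — 2/3 stop dropped (darker).
Net: −3 +2 1/3 −2/3 = −1 1/3 stops.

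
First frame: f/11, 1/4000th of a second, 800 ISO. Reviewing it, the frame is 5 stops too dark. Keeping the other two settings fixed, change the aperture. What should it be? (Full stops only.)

Underexposed by 5 stops → need 5 stops brighter.
Aperture: f/11 → f/8 → f/5.6 → f/4 → f/2.8 → f/2.

f/2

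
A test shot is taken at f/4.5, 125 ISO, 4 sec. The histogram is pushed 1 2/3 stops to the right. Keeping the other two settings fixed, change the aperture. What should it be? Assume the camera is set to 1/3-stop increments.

Overexposed by 1 2/3 stops → need 1 2/3 stops darker.
Aperture: f/4.5 → f/5 → f/5.6 → f/6.3 → f/7.1 → f/8.

f/8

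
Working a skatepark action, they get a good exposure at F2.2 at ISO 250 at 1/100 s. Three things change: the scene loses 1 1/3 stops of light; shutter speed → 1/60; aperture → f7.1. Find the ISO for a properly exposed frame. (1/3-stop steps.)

Scene light: 1 1/3 stops darker.
Shutter speed: 1/100 → 1/80 → 1/60 — 2/3 stop longer (brighter).
Aperture: f/2.2 → f/2.5 → f/2.8 → f/3.2 → f/3.5 → f/4 → f/4.5 → f/5 → f/5.6 → f/6.3 → f/7.1 — 3 1/3 stops stopped down (darker).
Net so far: 4 stops darker. ISO: 250 → 320 → 400 → 500 → 640 → 800 → 1000 → 1250 → 1600 → 2000 → 2500 → 3200 → 4000.

ISO 4000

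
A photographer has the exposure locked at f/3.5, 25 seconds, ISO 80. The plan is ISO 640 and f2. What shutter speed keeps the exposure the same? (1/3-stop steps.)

ISO: 80 → 100 → 125 → 160 → 200 → 250 → 320 → 400 → 500 → 640 — 3 stops raised (brighter).
Aperture: f/3.5 → f/3.2 → f/2.8 → f/2.5 → f/2.2 → f/2 — 1 2/3 stops wider (brighter).
Net change so far: 4 2/3 stops brighter. Offset with the shutter speed: 25 → 20 → 15 → 13 → 10 → 8 → 6 → 5 → 4 → 3.2 → 2.5 → 2 → 1.6 → 1.3 → 1.

1 s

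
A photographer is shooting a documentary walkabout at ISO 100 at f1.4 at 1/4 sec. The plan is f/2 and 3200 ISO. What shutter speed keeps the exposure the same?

1/60s

Aperture: f/1.4 → f/2 — 1 stop stopped down (darker).
ISO: 100 → 200 → 400 → 800 → 1600 → 3200 — 5 stops raised (brighter).
Net change so far: 4 stops brighter. Offset with the shutter speed: 1/4 → 1/8 → 1/15 → 1/30 → 1/60.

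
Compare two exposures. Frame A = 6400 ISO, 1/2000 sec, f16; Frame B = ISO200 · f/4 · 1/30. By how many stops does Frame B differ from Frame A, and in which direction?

5 stops brighter

Aperture: f/16 → f/11 → f/8 → f/5.6 → f/4 — 4 stops larger aperture (brighter).
Shutter speed: 1/2000 → 1/1000 → 1/500 → 1/250 → 1/125 → 1/60 → 1/30 — 6 stops slower (brighter).
ISO: 6400 → 3200 → 1600 → 800 → 400 → 200 — 5 stops dropped (darker).
Net: +4 +6 −5 = +5 stops.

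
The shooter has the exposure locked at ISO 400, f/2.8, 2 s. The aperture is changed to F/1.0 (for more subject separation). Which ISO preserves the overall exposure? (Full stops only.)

ISO 50

Aperture: f/2.8 → f/2 → f/1.4 → f/1.0 — 3 stops wider (brighter).
Need 3 stops darker from the ISO: 400 → 200 → 100 → 50.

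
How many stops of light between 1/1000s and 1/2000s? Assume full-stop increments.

1/1000 → 1/2000 — count the steps: 1 stop.

1 stop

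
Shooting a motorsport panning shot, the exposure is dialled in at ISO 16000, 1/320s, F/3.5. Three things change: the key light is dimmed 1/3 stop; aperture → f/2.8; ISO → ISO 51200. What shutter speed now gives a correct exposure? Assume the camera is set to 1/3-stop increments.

1/1250s

Scene light: 1/3 stop darker.
Aperture: f/3.5 → f/3.2 → f/2.8 — 2/3 stop larger aperture (brighter).
ISO: 16000 → 20000 → 25600 → 32000 → 40000 → 51200 — 1 2/3 stops higher (brighter).
Net so far: 2 stops brighter. Shutter speed: 1/320 → 1/400 → 1/500 → 1/640 → 1/800 → 1/1000 → 1/1250.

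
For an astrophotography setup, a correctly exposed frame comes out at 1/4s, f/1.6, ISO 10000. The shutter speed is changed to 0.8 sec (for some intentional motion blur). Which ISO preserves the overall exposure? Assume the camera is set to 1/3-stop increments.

ISO 3200

Shutter speed: 1/4 → 0.3 → 0.4 → 0.5 → 0.6 → 0.8 — 1 2/3 stops longer (brighter).
Need 1 2/3 stops darker from the ISO: 10000 → 8000 → 6400 → 5000 → 4000 → 3200.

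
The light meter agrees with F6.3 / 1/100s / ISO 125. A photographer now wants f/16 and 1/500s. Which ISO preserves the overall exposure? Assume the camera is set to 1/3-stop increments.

Aperture: f/6.3 → f/7.1 → f/8 → f/9 → f/10 → f/11 → f/13 → f/14 → f/16 — 2 2/3 stops narrower (darker).
Shutter speed: 1/100 → 1/125 → 1/160 → 1/200 → 1/250 → 1/320 → 1/400 → 1/500 — 2 1/3 stops shorter (darker).
Net change so far: 5 stops darker. Offset with the ISO: 125 → 160 → 200 → 250 → 320 → 400 → 500 → 640 → 800 → 1000 → 1250 → 1600 → 2000 → 2500 → 3200 → 4000.

ISO 4000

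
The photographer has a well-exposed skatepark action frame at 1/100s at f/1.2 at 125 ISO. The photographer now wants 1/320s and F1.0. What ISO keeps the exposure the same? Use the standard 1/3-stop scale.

ISO 250

Shutter speed: 1/100 → 1/125 → 1/160 → 1/200 → 1/250 → 1/320 — 1 2/3 stops faster (darker).
Aperture: f/1.2 → f/1.1 → f/1.0 — 2/3 stop opened up (brighter).
Net change so far: 1 stop darker. Offset with the ISO: 125 → 160 → 200 → 250.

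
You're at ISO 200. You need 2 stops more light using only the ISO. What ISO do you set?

ISO: 200 → 400 → 800 — 2 stops raised (brighter).

ISO 800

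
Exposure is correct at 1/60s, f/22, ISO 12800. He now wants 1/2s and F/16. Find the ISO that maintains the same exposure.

Shutter speed: 1/60 → 1/30 → 1/15 → 1/8 → 1/4 → 1/2 — 5 stops slower (brighter).
Aperture: f/22 → f/16 — 1 stop larger aperture (brighter).
Net change so far: 6 stops brighter. Offset with the ISO: 12800 → 6400 → 3200 → 1600 → 800 → 400 → 200.

ISO 200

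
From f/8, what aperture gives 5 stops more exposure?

f/1.4

Aperture: f/8 → f/5.6 → f/4 → f/2.8 → f/2 → f/1.4 — 5 stops larger aperture (brighter).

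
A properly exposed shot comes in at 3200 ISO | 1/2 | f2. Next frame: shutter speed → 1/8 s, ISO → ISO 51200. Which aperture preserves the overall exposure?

f/4

Shutter speed: 1/2 → 1/4 → 1/8 — 2 stops faster (darker).
ISO: 3200 → 6400 → 12800 → 25600 → 51200 — 4 stops raised (brighter).
Net change so far: 2 stops brighter. Offset with the aperture: f/2 → f/2.8 → f/4.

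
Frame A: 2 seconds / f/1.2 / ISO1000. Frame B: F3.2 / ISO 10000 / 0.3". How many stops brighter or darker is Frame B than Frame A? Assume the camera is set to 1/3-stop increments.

2 stops darker

Aperture: f/1.2 → f/1.4 → f/1.6 → f/1.8 → f/2 → f/2.2 → f/2.5 → f/2.8 → f/3.2 — 2 2/3 stops smaller aperture (darker).
Shutter speed: 2 → 1.6 → 1.3 → 1 → 0.8 → 0.6 → 0.5 → 0.4 → 0.3 — 2 2/3 stops shorter (darker).
ISO: 1000 → 1250 → 1600 → 2000 → 2500 → 3200 → 4000 → 5000 → 6400 → 8000 → 10000 — 3 1/3 stops higher (brighter).
Net: −2 2/3 −2 2/3 +3 1/3 = −2 stops.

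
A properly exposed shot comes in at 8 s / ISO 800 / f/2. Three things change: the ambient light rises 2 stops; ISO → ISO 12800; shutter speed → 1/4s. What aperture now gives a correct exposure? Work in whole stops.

f/2.8

Scene light: 2 stops brighter.
ISO: 800 → 1600 → 3200 → 6400 → 12800 — 4 stops raised (brighter).
Shutter speed: 8 → 4 → 2 → 1 → 1/2 → 1/4 — 5 stops shorter (darker).
Net so far: 1 stop brighter. Aperture: f/2 → f/2.8.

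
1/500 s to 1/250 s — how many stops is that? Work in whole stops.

1/500 → 1/250 — count the steps: 1 stop.

1 stop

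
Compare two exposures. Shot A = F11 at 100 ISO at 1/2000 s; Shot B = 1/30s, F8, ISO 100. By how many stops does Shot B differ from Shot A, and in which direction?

7 stops brighter

Aperture: f/11 → f/8 — 1 stop larger aperture (brighter).
Shutter speed: 1/2000 → 1/1000 → 1/500 → 1/250 → 1/125 → 1/60 → 1/30 — 6 stops longer (brighter).
ISO: unchanged.
Net: +1 +6 = +7 stops.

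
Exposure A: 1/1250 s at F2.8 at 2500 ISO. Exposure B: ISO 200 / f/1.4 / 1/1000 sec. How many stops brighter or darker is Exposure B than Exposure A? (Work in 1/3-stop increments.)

Aperture: f/2.8 → f/2.5 → f/2.2 → f/2 → f/1.8 → f/1.6 → f/1.4 — 2 stops opened up (brighter).
Shutter speed: 1/1250 → 1/1000 — 1/3 stop longer (brighter).
ISO: 2500 → 2000 → 1600 → 1250 → 1000 → 800 → 640 → 500 → 400 → 320 → 250 → 200 — 3 2/3 stops dropped (darker).
Net: +2 +1/3 −3 2/3 = −1 1/3 stops.

1 1/3 stops darker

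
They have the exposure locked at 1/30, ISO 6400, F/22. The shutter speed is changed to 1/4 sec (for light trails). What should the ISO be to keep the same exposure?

Shutter speed: 1/30 → 1/15 → 1/8 → 1/4 — 3 stops slower (brighter).
Need 3 stops darker from the ISO: 6400 → 3200 → 1600 → 800.

ISO 800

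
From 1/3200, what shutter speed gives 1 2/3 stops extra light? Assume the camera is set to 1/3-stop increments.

Shutter speed: 1/3200 → 1/2500 → 1/2000 → 1/1600 → 1/1250 → 1/1000 — 1 2/3 stops longer (brighter).

1/1000s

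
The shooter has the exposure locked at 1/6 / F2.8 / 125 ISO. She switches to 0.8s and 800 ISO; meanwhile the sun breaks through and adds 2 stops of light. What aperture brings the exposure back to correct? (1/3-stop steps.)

Scene light: 2 stops brighter.
Shutter speed: 1/6 → 1/5 → 1/4 → 0.3 → 0.4 → 0.5 → 0.6 → 0.8 — 2 1/3 stops slower (brighter).
ISO: 125 → 160 → 200 → 250 → 320 → 400 → 500 → 640 → 800 — 2 2/3 stops higher (brighter).
Net so far: 7 stops brighter. Aperture: f/2.8 → f/3.2 → f/3.5 → f/4 → f/4.5 → f/5 → f/5.6 → f/6.3 → f/7.1 → f/8 → f/9 → f/10 → f/11 → f/13 → f/14 → f/16 → f/18 → f/20 → f/22 → f/25 → f/29 → f/32.

f/32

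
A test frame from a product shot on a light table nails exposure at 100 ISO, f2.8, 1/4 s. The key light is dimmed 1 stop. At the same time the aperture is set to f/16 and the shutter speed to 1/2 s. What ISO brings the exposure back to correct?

Scene light: 1 stop darker.
Aperture: f/2.8 → f/4 → f/5.6 → f/8 → f/11 → f/16 — 5 stops stopped down (darker).
Shutter speed: 1/4 → 1/2 — 1 stop slower (brighter).
Net so far: 5 stops darker. ISO: 100 → 200 → 400 → 800 → 1600 → 3200.

ISO 3200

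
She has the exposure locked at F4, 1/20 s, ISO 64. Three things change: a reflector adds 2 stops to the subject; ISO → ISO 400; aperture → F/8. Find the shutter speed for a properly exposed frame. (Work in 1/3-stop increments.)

1/125s

Scene light: 2 stops brighter.
ISO: 64 → 80 → 100 → 125 → 160 → 200 → 250 → 320 → 400 — 2 2/3 stops raised (brighter).
Aperture: f/4 → f/4.5 → f/5 → f/5.6 → f/6.3 → f/7.1 → f/8 — 2 stops stopped down (darker).
Net so far: 2 2/3 stops brighter. Shutter speed: 1/20 → 1/25 → 1/30 → 1/40 → 1/50 → 1/60 → 1/80 → 1/100 → 1/125.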